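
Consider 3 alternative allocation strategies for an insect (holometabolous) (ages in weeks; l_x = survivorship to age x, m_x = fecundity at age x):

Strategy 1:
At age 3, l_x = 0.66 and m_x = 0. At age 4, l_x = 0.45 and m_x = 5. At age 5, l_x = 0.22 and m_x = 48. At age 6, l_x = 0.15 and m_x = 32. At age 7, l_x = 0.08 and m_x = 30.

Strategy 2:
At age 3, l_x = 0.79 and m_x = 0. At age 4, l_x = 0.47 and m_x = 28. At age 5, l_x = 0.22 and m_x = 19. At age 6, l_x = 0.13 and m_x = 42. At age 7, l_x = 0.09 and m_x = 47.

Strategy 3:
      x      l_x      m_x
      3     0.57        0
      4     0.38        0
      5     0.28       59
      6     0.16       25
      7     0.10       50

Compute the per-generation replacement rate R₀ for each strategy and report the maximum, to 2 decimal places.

27.03

Strategy 1: R₀ = 0.66×0 + 0.45×5 + 0.22×48 + 0.15×32 + 0.08×30 = 20.0100
Strategy 2: R₀ = 0.79×0 + 0.47×28 + 0.22×19 + 0.13×42 + 0.09×47 = 27.0300
Strategy 3: R₀ = 0.57×0 + 0.38×0 + 0.28×59 + 0.16×25 + 0.10×50 = 25.5200
Highest R₀: strategy 2 with 27.0300.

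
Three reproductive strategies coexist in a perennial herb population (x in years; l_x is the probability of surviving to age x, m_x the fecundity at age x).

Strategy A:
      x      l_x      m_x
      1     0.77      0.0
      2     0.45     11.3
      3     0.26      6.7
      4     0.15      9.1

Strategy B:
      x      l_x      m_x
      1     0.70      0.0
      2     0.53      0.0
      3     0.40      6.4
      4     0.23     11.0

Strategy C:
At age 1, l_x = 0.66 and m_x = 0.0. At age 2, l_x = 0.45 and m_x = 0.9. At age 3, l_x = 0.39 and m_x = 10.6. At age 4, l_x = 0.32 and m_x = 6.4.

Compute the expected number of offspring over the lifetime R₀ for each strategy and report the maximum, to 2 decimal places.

Strategy A: R₀ = 0.77×0.0 + 0.45×11.3 + 0.26×6.7 + 0.15×9.1 = 8.1920
Strategy B: R₀ = 0.70×0.0 + 0.53×0.0 + 0.40×6.4 + 0.23×11.0 = 5.0900
Strategy C: R₀ = 0.66×0.0 + 0.45×0.9 + 0.39×10.6 + 0.32×6.4 = 6.5870
Highest R₀: strategy A with 8.1920.

8.19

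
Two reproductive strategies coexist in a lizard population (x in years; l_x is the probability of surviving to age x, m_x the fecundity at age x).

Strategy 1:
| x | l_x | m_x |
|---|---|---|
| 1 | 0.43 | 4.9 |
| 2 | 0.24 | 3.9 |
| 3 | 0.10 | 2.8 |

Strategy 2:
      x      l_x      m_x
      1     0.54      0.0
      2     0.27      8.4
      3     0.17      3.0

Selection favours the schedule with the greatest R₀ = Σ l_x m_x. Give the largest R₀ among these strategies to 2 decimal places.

Strategy 1: R₀ = 0.43×4.9 + 0.24×3.9 + 0.10×2.8 = 3.3230
Strategy 2: R₀ = 0.54×0.0 + 0.27×8.4 + 0.17×3.0 = 2.7780
Highest R₀: strategy 1 with 3.3230.

3.32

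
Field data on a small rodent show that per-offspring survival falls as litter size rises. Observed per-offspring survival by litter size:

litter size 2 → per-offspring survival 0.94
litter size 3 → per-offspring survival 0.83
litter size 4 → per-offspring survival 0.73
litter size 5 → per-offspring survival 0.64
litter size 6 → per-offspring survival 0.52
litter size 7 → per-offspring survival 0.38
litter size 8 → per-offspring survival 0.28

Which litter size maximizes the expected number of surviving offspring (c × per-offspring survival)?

Expected surviving offspring = c × s(c):
  c=2: 2 × 0.94 = 1.880
  c=3: 3 × 0.83 = 2.490
  c=4: 4 × 0.73 = 2.920
  c=5: 5 × 0.64 = 3.200
  c=6: 6 × 0.52 = 3.120
  c=7: 7 × 0.38 = 2.660
  c=8: 8 × 0.28 = 2.240
Maximum at c = 5 (3.200 surviving offspring).

5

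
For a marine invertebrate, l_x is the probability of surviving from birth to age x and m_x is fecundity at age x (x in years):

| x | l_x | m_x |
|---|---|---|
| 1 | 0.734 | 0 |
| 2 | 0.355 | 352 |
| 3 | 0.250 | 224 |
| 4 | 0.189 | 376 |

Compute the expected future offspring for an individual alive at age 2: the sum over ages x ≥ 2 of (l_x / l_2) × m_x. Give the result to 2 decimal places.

l_2 = 0.355. Conditional survival from age 2 to x is l_x / l_2.
  x=2: (0.355/0.355) × 352 = 352.0000
  x=3: (0.250/0.355) × 224 = 157.7465
  x=4: (0.189/0.355) × 376 = 200.1803
Sum = 352.0000 + 157.7465 + 200.1803 = 709.9268

709.93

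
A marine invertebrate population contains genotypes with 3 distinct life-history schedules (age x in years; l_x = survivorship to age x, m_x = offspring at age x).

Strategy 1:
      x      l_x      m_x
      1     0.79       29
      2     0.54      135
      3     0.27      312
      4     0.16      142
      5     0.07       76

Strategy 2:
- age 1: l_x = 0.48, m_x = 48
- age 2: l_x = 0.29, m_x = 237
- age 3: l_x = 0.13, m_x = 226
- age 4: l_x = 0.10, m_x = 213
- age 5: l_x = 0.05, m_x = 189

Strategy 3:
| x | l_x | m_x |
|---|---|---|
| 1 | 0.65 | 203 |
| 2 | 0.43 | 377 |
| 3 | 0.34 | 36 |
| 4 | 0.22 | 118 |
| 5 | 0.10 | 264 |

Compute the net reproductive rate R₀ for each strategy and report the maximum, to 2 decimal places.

358.66

Strategy 1: R₀ = 0.79×29 + 0.54×135 + 0.27×312 + 0.16×142 + 0.07×76 = 208.0900
Strategy 2: R₀ = 0.48×48 + 0.29×237 + 0.13×226 + 0.10×213 + 0.05×189 = 151.9000
Strategy 3: R₀ = 0.65×203 + 0.43×377 + 0.34×36 + 0.22×118 + 0.10×264 = 358.6600
Highest R₀: strategy 3 with 358.6600.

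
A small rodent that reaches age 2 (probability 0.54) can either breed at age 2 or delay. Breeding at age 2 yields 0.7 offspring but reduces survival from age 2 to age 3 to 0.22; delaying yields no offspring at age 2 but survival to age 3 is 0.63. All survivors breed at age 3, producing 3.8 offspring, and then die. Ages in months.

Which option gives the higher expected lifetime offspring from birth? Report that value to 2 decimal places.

breed at age 2: R₀ = 0.54 × (0.7 + 0.22 × 3.8) = 0.54 × 1.5360 = 0.8294
delay to age 3: R₀ = 0.54 × (0.63 × 3.8) = 0.54 × 2.3940 = 1.2928
Higher: delay to age 3 (1.2928).

1.29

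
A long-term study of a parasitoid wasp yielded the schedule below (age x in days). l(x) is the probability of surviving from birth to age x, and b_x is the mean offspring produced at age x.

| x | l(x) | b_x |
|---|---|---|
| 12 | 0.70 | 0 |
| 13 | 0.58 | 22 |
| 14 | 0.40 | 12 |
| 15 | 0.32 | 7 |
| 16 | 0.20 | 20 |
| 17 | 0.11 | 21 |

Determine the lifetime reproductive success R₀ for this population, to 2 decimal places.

26.11

R₀ = Σ l(x) b_x:
  age 12: 0.70 × 0 = 0.0000
  age 13: 0.58 × 22 = 12.7600
  age 14: 0.40 × 12 = 4.8000
  age 15: 0.32 × 7 = 2.2400
  age 16: 0.20 × 20 = 4.0000
  age 17: 0.11 × 21 = 2.3100
R₀ = 0.0000 + 12.7600 + 4.8000 + 2.2400 + 4.0000 + 2.3100 = 26.1100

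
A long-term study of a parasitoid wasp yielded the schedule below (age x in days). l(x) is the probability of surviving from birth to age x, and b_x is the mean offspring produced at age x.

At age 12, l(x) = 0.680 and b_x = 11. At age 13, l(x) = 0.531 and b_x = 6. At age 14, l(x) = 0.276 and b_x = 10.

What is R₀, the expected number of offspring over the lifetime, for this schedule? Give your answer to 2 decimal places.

13.43

R₀ = Σ l(x) b_x:
  age 12: 0.680 × 11 = 7.4800
  age 13: 0.531 × 6 = 3.1860
  age 14: 0.276 × 10 = 2.7600
R₀ = 7.4800 + 3.1860 + 2.7600 = 13.4260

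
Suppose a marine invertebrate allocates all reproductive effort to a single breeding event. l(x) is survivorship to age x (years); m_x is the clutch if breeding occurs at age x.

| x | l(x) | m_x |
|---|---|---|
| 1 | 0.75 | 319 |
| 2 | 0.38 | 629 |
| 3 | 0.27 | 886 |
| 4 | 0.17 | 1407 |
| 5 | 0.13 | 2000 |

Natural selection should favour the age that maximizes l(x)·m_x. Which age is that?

Expected offspring if breeding at age x = l(x) × m_x:
  age 1: 0.75 × 319 = 239.250
  age 2: 0.38 × 629 = 239.020
  age 3: 0.27 × 886 = 239.220
  age 4: 0.17 × 1407 = 239.190
  age 5: 0.13 × 2000 = 260.000
Maximum at age 5 (260.000).

5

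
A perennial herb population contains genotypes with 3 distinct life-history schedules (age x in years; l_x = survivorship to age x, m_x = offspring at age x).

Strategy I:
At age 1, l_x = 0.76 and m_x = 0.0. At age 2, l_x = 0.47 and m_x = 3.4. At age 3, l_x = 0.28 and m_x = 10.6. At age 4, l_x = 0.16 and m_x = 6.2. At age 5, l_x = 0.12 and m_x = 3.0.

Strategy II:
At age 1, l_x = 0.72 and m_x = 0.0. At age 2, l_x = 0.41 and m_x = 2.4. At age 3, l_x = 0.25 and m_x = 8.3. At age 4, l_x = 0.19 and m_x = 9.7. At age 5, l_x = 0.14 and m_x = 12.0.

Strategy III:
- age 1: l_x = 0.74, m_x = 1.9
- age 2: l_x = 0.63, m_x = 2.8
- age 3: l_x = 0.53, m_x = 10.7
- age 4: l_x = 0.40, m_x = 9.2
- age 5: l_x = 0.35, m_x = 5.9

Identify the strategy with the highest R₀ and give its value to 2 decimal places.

Strategy I: R₀ = 0.76×0.0 + 0.47×3.4 + 0.28×10.6 + 0.16×6.2 + 0.12×3.0 = 5.9180
Strategy II: R₀ = 0.72×0.0 + 0.41×2.4 + 0.25×8.3 + 0.19×9.7 + 0.14×12.0 = 6.5820
Strategy III: R₀ = 0.74×1.9 + 0.63×2.8 + 0.53×10.7 + 0.40×9.2 + 0.35×5.9 = 14.5860
Highest R₀: strategy III with 14.5860.

14.59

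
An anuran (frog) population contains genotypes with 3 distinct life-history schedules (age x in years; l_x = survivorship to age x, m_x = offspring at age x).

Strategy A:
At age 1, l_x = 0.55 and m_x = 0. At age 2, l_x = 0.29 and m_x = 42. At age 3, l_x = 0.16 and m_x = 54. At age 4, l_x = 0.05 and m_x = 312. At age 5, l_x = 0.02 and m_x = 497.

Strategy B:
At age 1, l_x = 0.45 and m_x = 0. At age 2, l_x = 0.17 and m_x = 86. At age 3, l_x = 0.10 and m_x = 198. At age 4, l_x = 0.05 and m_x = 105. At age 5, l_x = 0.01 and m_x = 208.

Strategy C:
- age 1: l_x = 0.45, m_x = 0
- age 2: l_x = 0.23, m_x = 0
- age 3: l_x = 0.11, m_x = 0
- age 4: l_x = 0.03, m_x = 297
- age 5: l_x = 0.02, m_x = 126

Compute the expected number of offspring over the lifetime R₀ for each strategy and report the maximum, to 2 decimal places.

Strategy A: R₀ = 0.55×0 + 0.29×42 + 0.16×54 + 0.05×312 + 0.02×497 = 46.3600
Strategy B: R₀ = 0.45×0 + 0.17×86 + 0.10×198 + 0.05×105 + 0.01×208 = 41.7500
Strategy C: R₀ = 0.45×0 + 0.23×0 + 0.11×0 + 0.03×297 + 0.02×126 = 11.4300
Highest R₀: strategy A with 46.3600.

46.36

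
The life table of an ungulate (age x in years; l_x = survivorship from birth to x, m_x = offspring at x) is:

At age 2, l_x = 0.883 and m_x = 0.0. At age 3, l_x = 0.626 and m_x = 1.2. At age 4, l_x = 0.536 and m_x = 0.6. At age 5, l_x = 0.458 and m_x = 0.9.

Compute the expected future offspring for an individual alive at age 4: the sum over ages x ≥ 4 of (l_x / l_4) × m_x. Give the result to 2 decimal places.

l_4 = 0.536. Conditional survival from age 4 to x is l_x / l_4.
  x=4: (0.536/0.536) × 0.6 = 0.6000
  x=5: (0.458/0.536) × 0.9 = 0.7690
Sum = 0.6000 + 0.7690 = 1.3690

1.37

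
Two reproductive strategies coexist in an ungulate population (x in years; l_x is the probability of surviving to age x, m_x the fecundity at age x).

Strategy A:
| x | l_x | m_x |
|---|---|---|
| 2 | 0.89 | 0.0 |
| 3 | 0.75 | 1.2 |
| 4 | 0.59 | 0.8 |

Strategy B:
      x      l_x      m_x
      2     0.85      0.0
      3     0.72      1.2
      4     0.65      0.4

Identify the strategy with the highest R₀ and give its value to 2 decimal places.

1.37

Strategy A: R₀ = 0.89×0.0 + 0.75×1.2 + 0.59×0.8 = 1.3720
Strategy B: R₀ = 0.85×0.0 + 0.72×1.2 + 0.65×0.4 = 1.1240
Highest R₀: strategy A with 1.3720.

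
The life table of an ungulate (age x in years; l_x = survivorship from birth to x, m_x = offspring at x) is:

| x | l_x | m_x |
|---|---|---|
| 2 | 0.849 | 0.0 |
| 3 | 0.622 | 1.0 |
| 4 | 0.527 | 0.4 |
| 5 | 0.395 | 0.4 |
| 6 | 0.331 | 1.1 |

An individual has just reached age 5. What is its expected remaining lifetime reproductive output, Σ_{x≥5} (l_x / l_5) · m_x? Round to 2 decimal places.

1.32

l_5 = 0.395. Conditional survival from age 5 to x is l_x / l_5.
  x=5: (0.395/0.395) × 0.4 = 0.4000
  x=6: (0.331/0.395) × 1.1 = 0.9218
Sum = 0.4000 + 0.9218 = 1.3218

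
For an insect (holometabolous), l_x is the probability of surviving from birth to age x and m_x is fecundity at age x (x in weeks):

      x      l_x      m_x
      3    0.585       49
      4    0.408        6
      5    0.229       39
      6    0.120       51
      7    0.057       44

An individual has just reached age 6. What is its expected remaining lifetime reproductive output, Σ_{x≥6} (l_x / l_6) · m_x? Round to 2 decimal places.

l_6 = 0.120. Conditional survival from age 6 to x is l_x / l_6.
  x=6: (0.120/0.120) × 51 = 51.0000
  x=7: (0.057/0.120) × 44 = 20.9000
Sum = 51.0000 + 20.9000 = 71.9000

71.90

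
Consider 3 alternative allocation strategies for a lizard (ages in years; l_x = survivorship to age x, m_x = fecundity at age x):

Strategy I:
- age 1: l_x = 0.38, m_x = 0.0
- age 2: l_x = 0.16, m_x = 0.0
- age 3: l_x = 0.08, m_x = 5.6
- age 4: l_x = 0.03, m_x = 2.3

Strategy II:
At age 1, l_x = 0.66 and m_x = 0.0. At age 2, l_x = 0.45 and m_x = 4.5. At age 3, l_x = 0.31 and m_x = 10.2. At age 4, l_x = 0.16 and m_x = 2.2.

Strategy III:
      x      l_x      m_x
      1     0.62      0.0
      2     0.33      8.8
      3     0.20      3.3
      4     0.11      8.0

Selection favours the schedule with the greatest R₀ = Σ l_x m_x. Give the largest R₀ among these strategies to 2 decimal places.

Strategy I: R₀ = 0.38×0.0 + 0.16×0.0 + 0.08×5.6 + 0.03×2.3 = 0.5170
Strategy II: R₀ = 0.66×0.0 + 0.45×4.5 + 0.31×10.2 + 0.16×2.2 = 5.5390
Strategy III: R₀ = 0.62×0.0 + 0.33×8.8 + 0.20×3.3 + 0.11×8.0 = 4.4440
Highest R₀: strategy II with 5.5390.

5.54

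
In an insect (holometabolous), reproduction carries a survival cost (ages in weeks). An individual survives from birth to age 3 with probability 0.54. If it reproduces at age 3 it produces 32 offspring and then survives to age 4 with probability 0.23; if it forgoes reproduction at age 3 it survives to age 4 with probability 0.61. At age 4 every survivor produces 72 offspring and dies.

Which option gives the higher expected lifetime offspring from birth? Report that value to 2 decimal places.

breed at age 3: R₀ = 0.54 × (32 + 0.23 × 72) = 0.54 × 48.5600 = 26.2224
delay to age 4: R₀ = 0.54 × (0.61 × 72) = 0.54 × 43.9200 = 23.7168
Higher: breed at age 3 (26.2224).

26.22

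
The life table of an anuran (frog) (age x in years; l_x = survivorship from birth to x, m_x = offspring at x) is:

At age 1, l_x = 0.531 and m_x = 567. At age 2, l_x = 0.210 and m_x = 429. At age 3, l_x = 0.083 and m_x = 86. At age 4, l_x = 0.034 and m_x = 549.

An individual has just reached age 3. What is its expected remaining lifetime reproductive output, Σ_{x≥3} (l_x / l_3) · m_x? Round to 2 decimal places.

310.89

l_3 = 0.083. Conditional survival from age 3 to x is l_x / l_3.
  x=3: (0.083/0.083) × 86 = 86.0000
  x=4: (0.034/0.083) × 549 = 224.8916
Sum = 86.0000 + 224.8916 = 310.8916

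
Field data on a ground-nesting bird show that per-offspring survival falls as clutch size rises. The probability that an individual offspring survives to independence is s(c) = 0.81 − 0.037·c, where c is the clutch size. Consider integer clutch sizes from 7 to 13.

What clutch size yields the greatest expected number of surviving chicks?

Expected surviving chicks = c × s(c):
  c=7: 7 × 0.551 = 3.857
  c=8: 8 × 0.514 = 4.112
  c=9: 9 × 0.477 = 4.293
  c=10: 10 × 0.440 = 4.400
  c=11: 11 × 0.403 = 4.433
  c=12: 12 × 0.366 = 4.392
  c=13: 13 × 0.329 = 4.277
Maximum at c = 11 (4.433 surviving chicks).

11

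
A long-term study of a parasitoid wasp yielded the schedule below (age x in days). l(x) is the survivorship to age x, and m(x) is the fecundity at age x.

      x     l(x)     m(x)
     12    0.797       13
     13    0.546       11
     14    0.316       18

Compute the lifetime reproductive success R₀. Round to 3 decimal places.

R₀ = Σ l(x) m(x):
  age 12: 0.797 × 13 = 10.3610
  age 13: 0.546 × 11 = 6.0060
  age 14: 0.316 × 18 = 5.6880
R₀ = 10.3610 + 6.0060 + 5.6880 = 22.0550

22.055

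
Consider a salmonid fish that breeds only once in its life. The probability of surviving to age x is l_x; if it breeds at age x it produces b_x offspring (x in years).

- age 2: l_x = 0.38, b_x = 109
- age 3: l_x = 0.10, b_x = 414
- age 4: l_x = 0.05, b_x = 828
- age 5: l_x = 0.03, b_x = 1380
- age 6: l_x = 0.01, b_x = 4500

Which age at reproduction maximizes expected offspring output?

6

Expected offspring if breeding at age x = l_x × b_x:
  age 2: 0.38 × 109 = 41.420
  age 3: 0.10 × 414 = 41.400
  age 4: 0.05 × 828 = 41.400
  age 5: 0.03 × 1380 = 41.400
  age 6: 0.01 × 4500 = 45.000
Maximum at age 6 (45.000).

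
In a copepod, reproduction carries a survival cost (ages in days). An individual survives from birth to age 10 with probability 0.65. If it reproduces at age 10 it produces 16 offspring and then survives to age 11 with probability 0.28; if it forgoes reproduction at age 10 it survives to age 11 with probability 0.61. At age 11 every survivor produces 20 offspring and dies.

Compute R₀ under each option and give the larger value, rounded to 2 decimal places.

14.04

breed at age 10: R₀ = 0.65 × (16 + 0.28 × 20) = 0.65 × 21.6000 = 14.0400
delay to age 11: R₀ = 0.65 × (0.61 × 20) = 0.65 × 12.2000 = 7.9300
Higher: breed at age 10 (14.0400).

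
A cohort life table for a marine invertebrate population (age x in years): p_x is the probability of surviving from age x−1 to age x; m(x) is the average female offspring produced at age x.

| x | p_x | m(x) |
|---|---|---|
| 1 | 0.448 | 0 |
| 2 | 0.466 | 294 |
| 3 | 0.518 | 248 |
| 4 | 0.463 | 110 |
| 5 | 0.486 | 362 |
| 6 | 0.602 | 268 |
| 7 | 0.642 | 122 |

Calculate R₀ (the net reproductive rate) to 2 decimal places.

Survivorship from birth: l_x = p_1·p_2·…·p_x.
  l_1 = 0.44800
  l_2 = 0.20877
  l_3 = 0.10814
  l_4 = 0.05007
  l_5 = 0.02433
  l_6 = 0.01465
  l_7 = 0.00940
R₀ = Σ l_x m(x):
  age 1: 0.44800 × 0 = 0.0000
  age 2: 0.20877 × 294 = 61.3784
  age 3: 0.10814 × 248 = 26.8187
  age 4: 0.05007 × 110 = 5.5077
  age 5: 0.02433 × 362 = 8.8075
  age 6: 0.01465 × 268 = 3.9262
  age 7: 0.00940 × 122 = 1.1468
R₀ = 0.0000 + 61.3784 + 26.8187 + 5.5077 + 8.8075 + 3.9262 + 1.1468 = 107.5853

107.59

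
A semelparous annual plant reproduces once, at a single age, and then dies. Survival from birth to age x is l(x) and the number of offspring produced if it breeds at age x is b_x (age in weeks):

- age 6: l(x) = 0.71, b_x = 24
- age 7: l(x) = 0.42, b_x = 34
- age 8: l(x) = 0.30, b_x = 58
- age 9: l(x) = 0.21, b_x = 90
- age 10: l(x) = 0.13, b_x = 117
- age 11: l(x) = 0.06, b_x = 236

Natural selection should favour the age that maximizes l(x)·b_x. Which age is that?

9

Expected offspring if breeding at age x = l(x) × b_x:
  age 6: 0.71 × 24 = 17.040
  age 7: 0.42 × 34 = 14.280
  age 8: 0.30 × 58 = 17.400
  age 9: 0.21 × 90 = 18.900
  age 10: 0.13 × 117 = 15.210
  age 11: 0.06 × 236 = 14.160
Maximum at age 9 (18.900).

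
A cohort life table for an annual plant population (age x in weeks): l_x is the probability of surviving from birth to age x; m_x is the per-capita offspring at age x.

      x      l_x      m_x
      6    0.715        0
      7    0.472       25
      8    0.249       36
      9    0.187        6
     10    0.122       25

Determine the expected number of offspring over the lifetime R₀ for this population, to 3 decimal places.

R₀ = Σ l_x m_x:
  age 6: 0.715 × 0 = 0.0000
  age 7: 0.472 × 25 = 11.8000
  age 8: 0.249 × 36 = 8.9640
  age 9: 0.187 × 6 = 1.1220
  age 10: 0.122 × 25 = 3.0500
R₀ = 0.0000 + 11.8000 + 8.9640 + 1.1220 + 3.0500 = 24.9360

24.936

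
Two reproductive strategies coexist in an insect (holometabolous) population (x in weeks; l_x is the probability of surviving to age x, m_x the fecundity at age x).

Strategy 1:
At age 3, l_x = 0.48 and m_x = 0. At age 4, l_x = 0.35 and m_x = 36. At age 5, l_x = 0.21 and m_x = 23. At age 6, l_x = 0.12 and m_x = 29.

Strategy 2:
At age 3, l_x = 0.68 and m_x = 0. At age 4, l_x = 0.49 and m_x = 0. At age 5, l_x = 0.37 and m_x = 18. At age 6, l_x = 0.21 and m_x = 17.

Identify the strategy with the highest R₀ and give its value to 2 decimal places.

Strategy 1: R₀ = 0.48×0 + 0.35×36 + 0.21×23 + 0.12×29 = 20.9100
Strategy 2: R₀ = 0.68×0 + 0.49×0 + 0.37×18 + 0.21×17 = 10.2300
Highest R₀: strategy 1 with 20.9100.

20.91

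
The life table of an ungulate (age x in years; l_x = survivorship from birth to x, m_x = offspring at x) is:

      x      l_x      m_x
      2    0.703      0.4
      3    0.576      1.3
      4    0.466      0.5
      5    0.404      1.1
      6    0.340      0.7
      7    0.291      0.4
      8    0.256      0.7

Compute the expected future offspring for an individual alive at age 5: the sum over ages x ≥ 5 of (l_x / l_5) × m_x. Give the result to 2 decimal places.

l_5 = 0.404. Conditional survival from age 5 to x is l_x / l_5.
  x=5: (0.404/0.404) × 1.1 = 1.1000
  x=6: (0.340/0.404) × 0.7 = 0.5891
  x=7: (0.291/0.404) × 0.4 = 0.2881
  x=8: (0.256/0.404) × 0.7 = 0.4436
Sum = 1.1000 + 0.5891 + 0.2881 + 0.4436 = 2.4208

2.42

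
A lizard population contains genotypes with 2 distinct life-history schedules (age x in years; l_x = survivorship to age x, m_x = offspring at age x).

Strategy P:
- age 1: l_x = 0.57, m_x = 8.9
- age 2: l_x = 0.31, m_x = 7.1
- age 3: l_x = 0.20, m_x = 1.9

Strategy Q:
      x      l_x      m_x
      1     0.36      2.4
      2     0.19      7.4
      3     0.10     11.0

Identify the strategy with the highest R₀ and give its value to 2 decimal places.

Strategy P: R₀ = 0.57×8.9 + 0.31×7.1 + 0.20×1.9 = 7.6540
Strategy Q: R₀ = 0.36×2.4 + 0.19×7.4 + 0.10×11.0 = 3.3700
Highest R₀: strategy P with 7.6540.

7.65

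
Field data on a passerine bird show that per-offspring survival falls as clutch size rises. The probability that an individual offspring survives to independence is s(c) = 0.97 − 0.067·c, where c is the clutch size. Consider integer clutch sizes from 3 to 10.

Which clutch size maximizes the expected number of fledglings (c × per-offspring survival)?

7

Expected fledglings = c × s(c):
  c=3: 3 × 0.769 = 2.307
  c=4: 4 × 0.702 = 2.808
  c=5: 5 × 0.635 = 3.175
  c=6: 6 × 0.568 = 3.408
  c=7: 7 × 0.501 = 3.507
  c=8: 8 × 0.434 = 3.472
  c=9: 9 × 0.367 = 3.303
  c=10: 10 × 0.300 = 3.000
Maximum at c = 7 (3.507 fledglings).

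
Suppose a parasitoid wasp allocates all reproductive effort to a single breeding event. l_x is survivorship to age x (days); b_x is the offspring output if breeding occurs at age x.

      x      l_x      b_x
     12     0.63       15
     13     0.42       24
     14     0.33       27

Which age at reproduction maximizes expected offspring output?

Expected offspring if breeding at age x = l_x × b_x:
  age 12: 0.63 × 15 = 9.450
  age 13: 0.42 × 24 = 10.080
  age 14: 0.33 × 27 = 8.910
Maximum at age 13 (10.080).

13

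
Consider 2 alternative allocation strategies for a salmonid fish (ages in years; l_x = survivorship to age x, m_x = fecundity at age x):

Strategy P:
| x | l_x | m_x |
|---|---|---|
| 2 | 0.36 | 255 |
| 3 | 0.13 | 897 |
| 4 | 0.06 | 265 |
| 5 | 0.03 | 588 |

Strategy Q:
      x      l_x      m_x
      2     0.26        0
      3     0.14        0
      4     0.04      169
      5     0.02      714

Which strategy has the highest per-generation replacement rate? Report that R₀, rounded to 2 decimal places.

241.95

Strategy P: R₀ = 0.36×255 + 0.13×897 + 0.06×265 + 0.03×588 = 241.9500
Strategy Q: R₀ = 0.26×0 + 0.14×0 + 0.04×169 + 0.02×714 = 21.0400
Highest R₀: strategy P with 241.9500.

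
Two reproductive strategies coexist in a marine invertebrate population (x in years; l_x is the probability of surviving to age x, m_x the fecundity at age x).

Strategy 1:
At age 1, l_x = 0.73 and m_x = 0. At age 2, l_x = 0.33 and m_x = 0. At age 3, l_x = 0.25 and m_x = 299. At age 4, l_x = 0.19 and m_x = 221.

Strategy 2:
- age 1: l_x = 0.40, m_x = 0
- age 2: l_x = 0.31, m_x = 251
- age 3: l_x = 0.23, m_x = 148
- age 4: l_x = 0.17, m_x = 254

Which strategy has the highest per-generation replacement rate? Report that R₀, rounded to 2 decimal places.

Strategy 1: R₀ = 0.73×0 + 0.33×0 + 0.25×299 + 0.19×221 = 116.7400
Strategy 2: R₀ = 0.40×0 + 0.31×251 + 0.23×148 + 0.17×254 = 155.0300
Highest R₀: strategy 2 with 155.0300.

155.03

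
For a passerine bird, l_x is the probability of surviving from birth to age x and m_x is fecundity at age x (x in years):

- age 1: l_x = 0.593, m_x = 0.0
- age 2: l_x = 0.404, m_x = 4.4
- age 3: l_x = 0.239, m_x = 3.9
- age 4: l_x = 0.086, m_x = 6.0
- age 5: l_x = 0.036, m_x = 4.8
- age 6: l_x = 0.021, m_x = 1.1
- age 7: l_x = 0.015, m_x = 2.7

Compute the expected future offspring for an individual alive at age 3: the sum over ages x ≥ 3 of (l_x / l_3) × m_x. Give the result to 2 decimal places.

l_3 = 0.239. Conditional survival from age 3 to x is l_x / l_3.
  x=3: (0.239/0.239) × 3.9 = 3.9000
  x=4: (0.086/0.239) × 6.0 = 2.1590
  x=5: (0.036/0.239) × 4.8 = 0.7230
  x=6: (0.021/0.239) × 1.1 = 0.0967
  x=7: (0.015/0.239) × 2.7 = 0.1695
Sum = 3.9000 + 2.1590 + 0.7230 + 0.0967 + 0.1695 = 7.0481

7.05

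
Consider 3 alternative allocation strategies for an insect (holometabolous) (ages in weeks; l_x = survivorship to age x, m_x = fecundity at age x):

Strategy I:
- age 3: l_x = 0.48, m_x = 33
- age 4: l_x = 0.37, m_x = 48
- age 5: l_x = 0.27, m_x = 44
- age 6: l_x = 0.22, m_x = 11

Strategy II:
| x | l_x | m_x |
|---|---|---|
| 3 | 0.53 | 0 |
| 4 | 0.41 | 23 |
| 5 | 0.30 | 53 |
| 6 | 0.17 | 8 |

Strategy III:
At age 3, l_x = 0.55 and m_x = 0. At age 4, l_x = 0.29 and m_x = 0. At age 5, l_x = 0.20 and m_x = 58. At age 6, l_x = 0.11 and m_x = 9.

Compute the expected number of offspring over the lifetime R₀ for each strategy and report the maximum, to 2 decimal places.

Strategy I: R₀ = 0.48×33 + 0.37×48 + 0.27×44 + 0.22×11 = 47.9000
Strategy II: R₀ = 0.53×0 + 0.41×23 + 0.30×53 + 0.17×8 = 26.6900
Strategy III: R₀ = 0.55×0 + 0.29×0 + 0.20×58 + 0.11×9 = 12.5900
Highest R₀: strategy I with 47.9000.

47.90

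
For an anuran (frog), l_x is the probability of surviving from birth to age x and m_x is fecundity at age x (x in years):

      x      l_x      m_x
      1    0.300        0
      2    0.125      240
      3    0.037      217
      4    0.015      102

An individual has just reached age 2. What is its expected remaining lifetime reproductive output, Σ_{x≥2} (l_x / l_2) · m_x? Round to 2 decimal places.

l_2 = 0.125. Conditional survival from age 2 to x is l_x / l_2.
  x=2: (0.125/0.125) × 240 = 240.0000
  x=3: (0.037/0.125) × 217 = 64.2320
  x=4: (0.015/0.125) × 102 = 12.2400
Sum = 240.0000 + 64.2320 + 12.2400 = 316.4720

316.47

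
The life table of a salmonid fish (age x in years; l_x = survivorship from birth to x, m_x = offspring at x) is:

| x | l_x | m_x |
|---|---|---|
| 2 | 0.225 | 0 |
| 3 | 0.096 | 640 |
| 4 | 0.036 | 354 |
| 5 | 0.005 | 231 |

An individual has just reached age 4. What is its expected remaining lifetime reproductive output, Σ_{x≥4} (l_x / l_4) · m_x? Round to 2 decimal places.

l_4 = 0.036. Conditional survival from age 4 to x is l_x / l_4.
  x=4: (0.036/0.036) × 354 = 354.0000
  x=5: (0.005/0.036) × 231 = 32.0833
Sum = 354.0000 + 32.0833 = 386.0833

386.08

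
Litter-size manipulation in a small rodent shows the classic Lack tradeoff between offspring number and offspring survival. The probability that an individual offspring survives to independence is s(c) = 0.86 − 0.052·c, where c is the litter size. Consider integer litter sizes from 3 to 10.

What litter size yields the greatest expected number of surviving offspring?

Expected surviving offspring = c × s(c):
  c=3: 3 × 0.704 = 2.112
  c=4: 4 × 0.652 = 2.608
  c=5: 5 × 0.600 = 3.000
  c=6: 6 × 0.548 = 3.288
  c=7: 7 × 0.496 = 3.472
  c=8: 8 × 0.444 = 3.552
  c=9: 9 × 0.392 = 3.528
  c=10: 10 × 0.340 = 3.400
Maximum at c = 8 (3.552 surviving offspring).

8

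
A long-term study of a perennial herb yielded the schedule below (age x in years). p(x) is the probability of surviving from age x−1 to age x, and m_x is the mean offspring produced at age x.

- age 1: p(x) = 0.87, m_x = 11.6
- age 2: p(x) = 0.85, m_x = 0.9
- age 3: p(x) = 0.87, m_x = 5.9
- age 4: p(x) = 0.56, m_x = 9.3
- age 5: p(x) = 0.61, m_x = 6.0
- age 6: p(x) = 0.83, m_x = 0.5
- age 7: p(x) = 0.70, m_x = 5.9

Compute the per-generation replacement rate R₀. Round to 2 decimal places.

Survivorship from birth: l_x = p_1·p_2·…·p_x.
  l_1 = 0.87000
  l_2 = 0.73950
  l_3 = 0.64336
  l_4 = 0.36028
  l_5 = 0.21977
  l_6 = 0.18241
  l_7 = 0.12769
R₀ = Σ l_x m_x:
  age 1: 0.87000 × 11.6 = 10.0920
  age 2: 0.73950 × 0.9 = 0.6656
  age 3: 0.64336 × 5.9 = 3.7958
  age 4: 0.36028 × 9.3 = 3.3506
  age 5: 0.21977 × 6.0 = 1.3186
  age 6: 0.18241 × 0.5 = 0.0912
  age 7: 0.12769 × 5.9 = 0.7534
R₀ = 10.0920 + 0.6656 + 3.7958 + 3.3506 + 1.3186 + 0.0912 + 0.7534 = 20.0672

20.07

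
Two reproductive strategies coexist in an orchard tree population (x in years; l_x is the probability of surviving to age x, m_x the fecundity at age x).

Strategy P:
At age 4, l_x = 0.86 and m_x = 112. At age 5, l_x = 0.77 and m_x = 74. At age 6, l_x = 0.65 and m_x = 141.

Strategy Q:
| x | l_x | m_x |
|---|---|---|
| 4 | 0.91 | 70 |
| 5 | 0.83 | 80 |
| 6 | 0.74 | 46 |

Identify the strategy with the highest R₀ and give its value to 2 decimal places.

Strategy P: R₀ = 0.86×112 + 0.77×74 + 0.65×141 = 244.9500
Strategy Q: R₀ = 0.91×70 + 0.83×80 + 0.74×46 = 164.1400
Highest R₀: strategy P with 244.9500.

244.95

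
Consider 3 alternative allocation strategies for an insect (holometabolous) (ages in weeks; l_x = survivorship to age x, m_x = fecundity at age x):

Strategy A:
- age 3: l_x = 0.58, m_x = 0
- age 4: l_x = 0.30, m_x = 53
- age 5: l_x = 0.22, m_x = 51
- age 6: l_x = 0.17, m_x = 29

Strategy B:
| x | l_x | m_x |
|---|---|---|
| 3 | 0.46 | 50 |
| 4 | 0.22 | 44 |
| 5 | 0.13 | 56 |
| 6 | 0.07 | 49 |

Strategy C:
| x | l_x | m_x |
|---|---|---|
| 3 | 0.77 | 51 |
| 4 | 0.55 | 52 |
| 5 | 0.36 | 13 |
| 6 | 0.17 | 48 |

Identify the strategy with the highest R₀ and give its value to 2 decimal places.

80.71

Strategy A: R₀ = 0.58×0 + 0.30×53 + 0.22×51 + 0.17×29 = 32.0500
Strategy B: R₀ = 0.46×50 + 0.22×44 + 0.13×56 + 0.07×49 = 43.3900
Strategy C: R₀ = 0.77×51 + 0.55×52 + 0.36×13 + 0.17×48 = 80.7100
Highest R₀: strategy C with 80.7100.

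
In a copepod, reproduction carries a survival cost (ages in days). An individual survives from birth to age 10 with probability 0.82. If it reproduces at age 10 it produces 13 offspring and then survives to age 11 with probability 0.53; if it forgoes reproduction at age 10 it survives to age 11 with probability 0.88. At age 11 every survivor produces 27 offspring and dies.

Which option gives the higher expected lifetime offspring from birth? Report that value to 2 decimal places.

22.39

breed at age 10: R₀ = 0.82 × (13 + 0.53 × 27) = 0.82 × 27.3100 = 22.3942
delay to age 11: R₀ = 0.82 × (0.88 × 27) = 0.82 × 23.7600 = 19.4832
Higher: breed at age 10 (22.3942).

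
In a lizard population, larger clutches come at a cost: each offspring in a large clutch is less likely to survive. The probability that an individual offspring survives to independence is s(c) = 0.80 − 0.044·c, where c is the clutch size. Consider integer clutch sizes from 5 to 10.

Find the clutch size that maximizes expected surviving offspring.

Expected surviving offspring = c × s(c):
  c=5: 5 × 0.580 = 2.900
  c=6: 6 × 0.536 = 3.216
  c=7: 7 × 0.492 = 3.444
  c=8: 8 × 0.448 = 3.584
  c=9: 9 × 0.404 = 3.636
  c=10: 10 × 0.360 = 3.600
Maximum at c = 9 (3.636 surviving offspring).

9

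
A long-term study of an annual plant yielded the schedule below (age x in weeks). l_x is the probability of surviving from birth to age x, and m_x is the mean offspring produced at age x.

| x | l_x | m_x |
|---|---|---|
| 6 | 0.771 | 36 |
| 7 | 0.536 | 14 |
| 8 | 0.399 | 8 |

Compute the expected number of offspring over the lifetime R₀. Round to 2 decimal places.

R₀ = Σ l_x m_x:
  age 6: 0.771 × 36 = 27.7560
  age 7: 0.536 × 14 = 7.5040
  age 8: 0.399 × 8 = 3.1920
R₀ = 27.7560 + 7.5040 + 3.1920 = 38.4520

38.45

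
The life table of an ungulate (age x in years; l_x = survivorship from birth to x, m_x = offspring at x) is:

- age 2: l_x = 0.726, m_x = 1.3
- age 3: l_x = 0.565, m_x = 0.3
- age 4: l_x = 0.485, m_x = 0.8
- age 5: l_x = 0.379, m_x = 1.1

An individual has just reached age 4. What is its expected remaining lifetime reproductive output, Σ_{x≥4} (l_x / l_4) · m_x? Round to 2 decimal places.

1.66

l_4 = 0.485. Conditional survival from age 4 to x is l_x / l_4.
  x=4: (0.485/0.485) × 0.8 = 0.8000
  x=5: (0.379/0.485) × 1.1 = 0.8596
Sum = 0.8000 + 0.8596 = 1.6596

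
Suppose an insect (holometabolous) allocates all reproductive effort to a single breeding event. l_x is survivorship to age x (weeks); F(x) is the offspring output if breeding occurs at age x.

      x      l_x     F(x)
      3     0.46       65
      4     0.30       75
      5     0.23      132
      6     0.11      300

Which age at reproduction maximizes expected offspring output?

Expected offspring if breeding at age x = l_x × F(x):
  age 3: 0.46 × 65 = 29.900
  age 4: 0.30 × 75 = 22.500
  age 5: 0.23 × 132 = 30.360
  age 6: 0.11 × 300 = 33.000
Maximum at age 6 (33.000).

6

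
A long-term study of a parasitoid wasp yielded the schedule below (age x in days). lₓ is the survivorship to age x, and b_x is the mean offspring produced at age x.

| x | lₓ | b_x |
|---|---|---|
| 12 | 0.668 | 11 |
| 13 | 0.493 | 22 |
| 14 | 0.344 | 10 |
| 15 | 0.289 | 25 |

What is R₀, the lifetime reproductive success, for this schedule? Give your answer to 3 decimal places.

R₀ = Σ lₓ b_x:
  age 12: 0.668 × 11 = 7.3480
  age 13: 0.493 × 22 = 10.8460
  age 14: 0.344 × 10 = 3.4400
  age 15: 0.289 × 25 = 7.2250
R₀ = 7.3480 + 10.8460 + 3.4400 + 7.2250 = 28.8590

28.859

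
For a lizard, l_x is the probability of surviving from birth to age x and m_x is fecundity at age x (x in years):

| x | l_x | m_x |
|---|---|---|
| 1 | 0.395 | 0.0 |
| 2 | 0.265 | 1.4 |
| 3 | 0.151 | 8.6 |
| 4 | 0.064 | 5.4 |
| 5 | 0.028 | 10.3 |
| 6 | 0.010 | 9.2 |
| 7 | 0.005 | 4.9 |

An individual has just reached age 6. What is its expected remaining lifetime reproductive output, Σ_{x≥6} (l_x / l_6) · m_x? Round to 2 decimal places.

l_6 = 0.010. Conditional survival from age 6 to x is l_x / l_6.
  x=6: (0.010/0.010) × 9.2 = 9.2000
  x=7: (0.005/0.010) × 4.9 = 2.4500
Sum = 9.2000 + 2.4500 = 11.6500

11.65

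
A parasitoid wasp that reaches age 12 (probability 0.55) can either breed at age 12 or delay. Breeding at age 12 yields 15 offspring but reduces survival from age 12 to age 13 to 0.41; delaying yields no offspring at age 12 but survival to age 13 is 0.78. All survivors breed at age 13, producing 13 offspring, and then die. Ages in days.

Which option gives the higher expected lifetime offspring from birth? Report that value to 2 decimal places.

breed at age 12: R₀ = 0.55 × (15 + 0.41 × 13) = 0.55 × 20.3300 = 11.1815
delay to age 13: R₀ = 0.55 × (0.78 × 13) = 0.55 × 10.1400 = 5.5770
Higher: breed at age 12 (11.1815).

11.18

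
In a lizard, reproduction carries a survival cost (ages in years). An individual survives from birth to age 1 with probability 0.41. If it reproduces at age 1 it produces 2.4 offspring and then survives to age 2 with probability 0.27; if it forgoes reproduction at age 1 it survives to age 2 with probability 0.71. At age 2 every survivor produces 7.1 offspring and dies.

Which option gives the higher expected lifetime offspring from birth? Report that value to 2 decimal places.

2.07

breed at age 1: R₀ = 0.41 × (2.4 + 0.27 × 7.1) = 0.41 × 4.3170 = 1.7700
delay to age 2: R₀ = 0.41 × (0.71 × 7.1) = 0.41 × 5.0410 = 2.0668
Higher: delay to age 2 (2.0668).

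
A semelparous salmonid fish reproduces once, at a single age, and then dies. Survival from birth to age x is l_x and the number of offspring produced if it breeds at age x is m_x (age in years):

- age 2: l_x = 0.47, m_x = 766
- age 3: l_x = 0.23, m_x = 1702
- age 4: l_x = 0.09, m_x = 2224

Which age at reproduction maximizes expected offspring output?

3

Expected offspring if breeding at age x = l_x × m_x:
  age 2: 0.47 × 766 = 360.020
  age 3: 0.23 × 1702 = 391.460
  age 4: 0.09 × 2224 = 200.160
Maximum at age 3 (391.460).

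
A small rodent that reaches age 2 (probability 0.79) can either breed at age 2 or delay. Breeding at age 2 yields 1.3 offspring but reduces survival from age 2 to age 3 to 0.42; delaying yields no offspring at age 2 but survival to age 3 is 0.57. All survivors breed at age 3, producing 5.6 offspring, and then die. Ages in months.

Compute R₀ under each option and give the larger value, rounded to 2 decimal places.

breed at age 2: R₀ = 0.79 × (1.3 + 0.42 × 5.6) = 0.79 × 3.6520 = 2.8851
delay to age 3: R₀ = 0.79 × (0.57 × 5.6) = 0.79 × 3.1920 = 2.5217
Higher: breed at age 2 (2.8851).

2.89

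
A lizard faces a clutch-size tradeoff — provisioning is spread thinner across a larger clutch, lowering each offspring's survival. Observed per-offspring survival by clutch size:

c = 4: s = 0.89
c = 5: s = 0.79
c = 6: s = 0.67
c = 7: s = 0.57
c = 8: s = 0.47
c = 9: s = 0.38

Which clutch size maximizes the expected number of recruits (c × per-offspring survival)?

Expected recruits = c × s(c):
  c=4: 4 × 0.89 = 3.560
  c=5: 5 × 0.79 = 3.950
  c=6: 6 × 0.67 = 4.020
  c=7: 7 × 0.57 = 3.990
  c=8: 8 × 0.47 = 3.760
  c=9: 9 × 0.38 = 3.420
Maximum at c = 6 (4.020 recruits).

6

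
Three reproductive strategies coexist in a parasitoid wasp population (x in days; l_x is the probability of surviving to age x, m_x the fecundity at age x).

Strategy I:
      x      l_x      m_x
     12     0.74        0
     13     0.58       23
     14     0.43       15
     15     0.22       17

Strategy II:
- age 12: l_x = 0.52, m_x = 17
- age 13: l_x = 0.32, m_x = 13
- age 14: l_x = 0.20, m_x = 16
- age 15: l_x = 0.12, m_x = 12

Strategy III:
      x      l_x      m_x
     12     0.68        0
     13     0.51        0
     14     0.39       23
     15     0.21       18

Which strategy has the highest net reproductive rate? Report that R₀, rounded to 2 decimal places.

Strategy I: R₀ = 0.74×0 + 0.58×23 + 0.43×15 + 0.22×17 = 23.5300
Strategy II: R₀ = 0.52×17 + 0.32×13 + 0.20×16 + 0.12×12 = 17.6400
Strategy III: R₀ = 0.68×0 + 0.51×0 + 0.39×23 + 0.21×18 = 12.7500
Highest R₀: strategy I with 23.5300.

23.53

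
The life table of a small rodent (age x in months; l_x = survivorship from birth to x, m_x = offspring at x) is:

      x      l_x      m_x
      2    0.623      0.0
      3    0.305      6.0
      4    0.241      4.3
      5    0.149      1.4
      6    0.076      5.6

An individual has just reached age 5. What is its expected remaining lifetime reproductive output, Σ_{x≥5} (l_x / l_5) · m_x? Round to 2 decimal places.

l_5 = 0.149. Conditional survival from age 5 to x is l_x / l_5.
  x=5: (0.149/0.149) × 1.4 = 1.4000
  x=6: (0.076/0.149) × 5.6 = 2.8564
Sum = 1.4000 + 2.8564 = 4.2564

4.26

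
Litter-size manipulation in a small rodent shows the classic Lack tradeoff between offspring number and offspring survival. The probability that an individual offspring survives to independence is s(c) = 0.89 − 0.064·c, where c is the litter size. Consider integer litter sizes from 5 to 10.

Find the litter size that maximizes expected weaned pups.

Expected weaned pups = c × s(c):
  c=5: 5 × 0.570 = 2.850
  c=6: 6 × 0.506 = 3.036
  c=7: 7 × 0.442 = 3.094
  c=8: 8 × 0.378 = 3.024
  c=9: 9 × 0.314 = 2.826
  c=10: 10 × 0.250 = 2.500
Maximum at c = 7 (3.094 weaned pups).

7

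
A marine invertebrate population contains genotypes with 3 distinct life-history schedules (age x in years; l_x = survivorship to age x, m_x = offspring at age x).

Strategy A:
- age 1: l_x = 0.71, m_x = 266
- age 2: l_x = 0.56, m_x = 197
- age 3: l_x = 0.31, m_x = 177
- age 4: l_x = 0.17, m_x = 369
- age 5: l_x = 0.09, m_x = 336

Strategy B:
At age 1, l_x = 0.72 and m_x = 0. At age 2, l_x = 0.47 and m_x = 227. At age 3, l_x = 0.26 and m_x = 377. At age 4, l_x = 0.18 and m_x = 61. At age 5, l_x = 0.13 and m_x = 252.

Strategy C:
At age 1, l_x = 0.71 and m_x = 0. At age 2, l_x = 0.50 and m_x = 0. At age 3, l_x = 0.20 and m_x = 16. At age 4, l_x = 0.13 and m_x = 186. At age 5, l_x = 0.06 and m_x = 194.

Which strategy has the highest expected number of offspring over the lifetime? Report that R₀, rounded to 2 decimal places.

Strategy A: R₀ = 0.71×266 + 0.56×197 + 0.31×177 + 0.17×369 + 0.09×336 = 447.0200
Strategy B: R₀ = 0.72×0 + 0.47×227 + 0.26×377 + 0.18×61 + 0.13×252 = 248.4500
Strategy C: R₀ = 0.71×0 + 0.50×0 + 0.20×16 + 0.13×186 + 0.06×194 = 39.0200
Highest R₀: strategy A with 447.0200.

447.02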